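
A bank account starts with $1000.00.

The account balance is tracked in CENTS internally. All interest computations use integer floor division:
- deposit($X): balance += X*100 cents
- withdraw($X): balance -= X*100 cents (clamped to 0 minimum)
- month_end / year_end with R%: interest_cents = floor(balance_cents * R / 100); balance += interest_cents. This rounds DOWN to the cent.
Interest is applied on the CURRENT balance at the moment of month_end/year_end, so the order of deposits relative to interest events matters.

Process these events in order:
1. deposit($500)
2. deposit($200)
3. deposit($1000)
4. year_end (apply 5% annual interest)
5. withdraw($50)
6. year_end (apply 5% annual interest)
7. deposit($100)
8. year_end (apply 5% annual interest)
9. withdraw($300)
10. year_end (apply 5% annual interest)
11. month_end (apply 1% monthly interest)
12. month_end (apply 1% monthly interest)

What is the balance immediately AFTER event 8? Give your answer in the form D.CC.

After 1 (deposit($500)): balance=$1500.00 total_interest=$0.00
After 2 (deposit($200)): balance=$1700.00 total_interest=$0.00
After 3 (deposit($1000)): balance=$2700.00 total_interest=$0.00
After 4 (year_end (apply 5% annual interest)): balance=$2835.00 total_interest=$135.00
After 5 (withdraw($50)): balance=$2785.00 total_interest=$135.00
After 6 (year_end (apply 5% annual interest)): balance=$2924.25 total_interest=$274.25
After 7 (deposit($100)): balance=$3024.25 total_interest=$274.25
After 8 (year_end (apply 5% annual interest)): balance=$3175.46 total_interest=$425.46

Answer: 3175.46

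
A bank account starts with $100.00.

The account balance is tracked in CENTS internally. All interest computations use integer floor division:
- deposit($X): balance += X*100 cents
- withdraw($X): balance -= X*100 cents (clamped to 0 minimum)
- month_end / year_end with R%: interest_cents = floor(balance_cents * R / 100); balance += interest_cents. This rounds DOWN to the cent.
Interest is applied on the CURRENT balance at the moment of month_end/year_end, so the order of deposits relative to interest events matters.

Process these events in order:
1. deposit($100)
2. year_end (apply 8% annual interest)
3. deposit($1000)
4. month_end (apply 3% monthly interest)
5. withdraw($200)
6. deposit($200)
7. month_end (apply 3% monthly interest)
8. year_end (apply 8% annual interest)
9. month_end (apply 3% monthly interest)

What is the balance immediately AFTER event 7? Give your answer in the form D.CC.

Answer: 1290.05

Derivation:
After 1 (deposit($100)): balance=$200.00 total_interest=$0.00
After 2 (year_end (apply 8% annual interest)): balance=$216.00 total_interest=$16.00
After 3 (deposit($1000)): balance=$1216.00 total_interest=$16.00
After 4 (month_end (apply 3% monthly interest)): balance=$1252.48 total_interest=$52.48
After 5 (withdraw($200)): balance=$1052.48 total_interest=$52.48
After 6 (deposit($200)): balance=$1252.48 total_interest=$52.48
After 7 (month_end (apply 3% monthly interest)): balance=$1290.05 total_interest=$90.05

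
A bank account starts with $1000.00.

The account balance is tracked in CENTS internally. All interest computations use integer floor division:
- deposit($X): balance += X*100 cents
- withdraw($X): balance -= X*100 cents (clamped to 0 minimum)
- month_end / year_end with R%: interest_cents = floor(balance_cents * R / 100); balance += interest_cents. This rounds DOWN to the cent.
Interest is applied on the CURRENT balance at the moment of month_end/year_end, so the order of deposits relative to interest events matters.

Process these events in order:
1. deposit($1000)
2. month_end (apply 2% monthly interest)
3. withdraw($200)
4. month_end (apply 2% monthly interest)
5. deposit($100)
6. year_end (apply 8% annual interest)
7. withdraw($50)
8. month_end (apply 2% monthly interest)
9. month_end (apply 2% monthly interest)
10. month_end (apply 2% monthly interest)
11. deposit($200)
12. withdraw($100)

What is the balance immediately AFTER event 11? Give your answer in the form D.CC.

Answer: 2412.54

Derivation:
After 1 (deposit($1000)): balance=$2000.00 total_interest=$0.00
After 2 (month_end (apply 2% monthly interest)): balance=$2040.00 total_interest=$40.00
After 3 (withdraw($200)): balance=$1840.00 total_interest=$40.00
After 4 (month_end (apply 2% monthly interest)): balance=$1876.80 total_interest=$76.80
After 5 (deposit($100)): balance=$1976.80 total_interest=$76.80
After 6 (year_end (apply 8% annual interest)): balance=$2134.94 total_interest=$234.94
After 7 (withdraw($50)): balance=$2084.94 total_interest=$234.94
After 8 (month_end (apply 2% monthly interest)): balance=$2126.63 total_interest=$276.63
After 9 (month_end (apply 2% monthly interest)): balance=$2169.16 total_interest=$319.16
After 10 (month_end (apply 2% monthly interest)): balance=$2212.54 total_interest=$362.54
After 11 (deposit($200)): balance=$2412.54 total_interest=$362.54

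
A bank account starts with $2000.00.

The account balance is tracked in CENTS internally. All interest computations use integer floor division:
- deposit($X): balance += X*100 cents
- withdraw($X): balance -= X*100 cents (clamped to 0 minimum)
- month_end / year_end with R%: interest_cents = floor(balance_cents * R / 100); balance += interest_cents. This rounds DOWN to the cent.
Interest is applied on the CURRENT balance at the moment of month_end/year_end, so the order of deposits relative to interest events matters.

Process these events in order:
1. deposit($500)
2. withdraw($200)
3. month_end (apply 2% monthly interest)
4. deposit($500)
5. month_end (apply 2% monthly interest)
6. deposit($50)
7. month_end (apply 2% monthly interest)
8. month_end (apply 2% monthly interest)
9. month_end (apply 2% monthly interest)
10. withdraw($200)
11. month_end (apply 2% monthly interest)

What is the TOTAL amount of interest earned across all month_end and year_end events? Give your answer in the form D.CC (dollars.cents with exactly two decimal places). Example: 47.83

After 1 (deposit($500)): balance=$2500.00 total_interest=$0.00
After 2 (withdraw($200)): balance=$2300.00 total_interest=$0.00
After 3 (month_end (apply 2% monthly interest)): balance=$2346.00 total_interest=$46.00
After 4 (deposit($500)): balance=$2846.00 total_interest=$46.00
After 5 (month_end (apply 2% monthly interest)): balance=$2902.92 total_interest=$102.92
After 6 (deposit($50)): balance=$2952.92 total_interest=$102.92
After 7 (month_end (apply 2% monthly interest)): balance=$3011.97 total_interest=$161.97
After 8 (month_end (apply 2% monthly interest)): balance=$3072.20 total_interest=$222.20
After 9 (month_end (apply 2% monthly interest)): balance=$3133.64 total_interest=$283.64
After 10 (withdraw($200)): balance=$2933.64 total_interest=$283.64
After 11 (month_end (apply 2% monthly interest)): balance=$2992.31 total_interest=$342.31

Answer: 342.31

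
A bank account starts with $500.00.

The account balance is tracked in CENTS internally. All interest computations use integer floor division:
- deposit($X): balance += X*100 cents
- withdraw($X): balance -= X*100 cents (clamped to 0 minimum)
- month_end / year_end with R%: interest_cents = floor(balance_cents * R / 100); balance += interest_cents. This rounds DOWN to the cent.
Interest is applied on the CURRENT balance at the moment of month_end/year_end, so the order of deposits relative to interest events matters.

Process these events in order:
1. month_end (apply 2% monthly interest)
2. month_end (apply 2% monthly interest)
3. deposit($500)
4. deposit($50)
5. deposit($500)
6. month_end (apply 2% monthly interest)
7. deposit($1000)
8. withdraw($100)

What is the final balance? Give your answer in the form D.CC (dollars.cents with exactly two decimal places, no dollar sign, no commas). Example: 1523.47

After 1 (month_end (apply 2% monthly interest)): balance=$510.00 total_interest=$10.00
After 2 (month_end (apply 2% monthly interest)): balance=$520.20 total_interest=$20.20
After 3 (deposit($500)): balance=$1020.20 total_interest=$20.20
After 4 (deposit($50)): balance=$1070.20 total_interest=$20.20
After 5 (deposit($500)): balance=$1570.20 total_interest=$20.20
After 6 (month_end (apply 2% monthly interest)): balance=$1601.60 total_interest=$51.60
After 7 (deposit($1000)): balance=$2601.60 total_interest=$51.60
After 8 (withdraw($100)): balance=$2501.60 total_interest=$51.60

Answer: 2501.60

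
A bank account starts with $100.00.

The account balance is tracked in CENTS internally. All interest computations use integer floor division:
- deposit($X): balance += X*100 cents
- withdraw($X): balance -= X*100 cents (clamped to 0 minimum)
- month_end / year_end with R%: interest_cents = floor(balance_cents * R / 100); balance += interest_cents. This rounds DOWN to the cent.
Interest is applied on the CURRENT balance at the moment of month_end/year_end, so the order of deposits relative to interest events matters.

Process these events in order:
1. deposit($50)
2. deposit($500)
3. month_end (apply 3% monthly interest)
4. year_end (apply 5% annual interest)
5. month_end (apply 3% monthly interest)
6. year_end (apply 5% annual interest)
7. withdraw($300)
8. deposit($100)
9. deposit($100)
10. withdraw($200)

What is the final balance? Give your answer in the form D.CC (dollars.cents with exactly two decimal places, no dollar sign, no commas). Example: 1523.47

After 1 (deposit($50)): balance=$150.00 total_interest=$0.00
After 2 (deposit($500)): balance=$650.00 total_interest=$0.00
After 3 (month_end (apply 3% monthly interest)): balance=$669.50 total_interest=$19.50
After 4 (year_end (apply 5% annual interest)): balance=$702.97 total_interest=$52.97
After 5 (month_end (apply 3% monthly interest)): balance=$724.05 total_interest=$74.05
After 6 (year_end (apply 5% annual interest)): balance=$760.25 total_interest=$110.25
After 7 (withdraw($300)): balance=$460.25 total_interest=$110.25
After 8 (deposit($100)): balance=$560.25 total_interest=$110.25
After 9 (deposit($100)): balance=$660.25 total_interest=$110.25
After 10 (withdraw($200)): balance=$460.25 total_interest=$110.25

Answer: 460.25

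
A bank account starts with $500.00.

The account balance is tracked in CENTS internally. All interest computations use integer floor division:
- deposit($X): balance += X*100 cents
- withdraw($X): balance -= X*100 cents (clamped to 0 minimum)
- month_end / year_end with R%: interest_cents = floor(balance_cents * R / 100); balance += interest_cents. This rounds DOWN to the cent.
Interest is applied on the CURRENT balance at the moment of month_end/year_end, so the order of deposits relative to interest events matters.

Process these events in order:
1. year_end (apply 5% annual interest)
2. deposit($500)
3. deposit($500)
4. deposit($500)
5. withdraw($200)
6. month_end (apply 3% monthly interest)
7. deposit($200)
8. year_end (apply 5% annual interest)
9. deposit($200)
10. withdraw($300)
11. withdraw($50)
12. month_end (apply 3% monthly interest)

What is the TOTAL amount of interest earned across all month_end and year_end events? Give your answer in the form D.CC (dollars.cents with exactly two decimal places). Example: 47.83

After 1 (year_end (apply 5% annual interest)): balance=$525.00 total_interest=$25.00
After 2 (deposit($500)): balance=$1025.00 total_interest=$25.00
After 3 (deposit($500)): balance=$1525.00 total_interest=$25.00
After 4 (deposit($500)): balance=$2025.00 total_interest=$25.00
After 5 (withdraw($200)): balance=$1825.00 total_interest=$25.00
After 6 (month_end (apply 3% monthly interest)): balance=$1879.75 total_interest=$79.75
After 7 (deposit($200)): balance=$2079.75 total_interest=$79.75
After 8 (year_end (apply 5% annual interest)): balance=$2183.73 total_interest=$183.73
After 9 (deposit($200)): balance=$2383.73 total_interest=$183.73
After 10 (withdraw($300)): balance=$2083.73 total_interest=$183.73
After 11 (withdraw($50)): balance=$2033.73 total_interest=$183.73
After 12 (month_end (apply 3% monthly interest)): balance=$2094.74 total_interest=$244.74

Answer: 244.74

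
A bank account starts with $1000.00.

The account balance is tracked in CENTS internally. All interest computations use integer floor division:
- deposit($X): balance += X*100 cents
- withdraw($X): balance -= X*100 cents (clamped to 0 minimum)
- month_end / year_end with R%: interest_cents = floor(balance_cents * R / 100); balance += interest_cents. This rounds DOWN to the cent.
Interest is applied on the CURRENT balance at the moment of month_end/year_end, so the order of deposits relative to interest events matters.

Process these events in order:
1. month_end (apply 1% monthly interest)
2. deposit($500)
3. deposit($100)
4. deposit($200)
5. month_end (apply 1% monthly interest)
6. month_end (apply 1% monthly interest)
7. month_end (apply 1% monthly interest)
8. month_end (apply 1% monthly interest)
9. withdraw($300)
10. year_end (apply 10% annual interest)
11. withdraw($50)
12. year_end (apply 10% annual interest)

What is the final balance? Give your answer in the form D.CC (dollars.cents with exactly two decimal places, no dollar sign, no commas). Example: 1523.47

Answer: 1861.00

Derivation:
After 1 (month_end (apply 1% monthly interest)): balance=$1010.00 total_interest=$10.00
After 2 (deposit($500)): balance=$1510.00 total_interest=$10.00
After 3 (deposit($100)): balance=$1610.00 total_interest=$10.00
After 4 (deposit($200)): balance=$1810.00 total_interest=$10.00
After 5 (month_end (apply 1% monthly interest)): balance=$1828.10 total_interest=$28.10
After 6 (month_end (apply 1% monthly interest)): balance=$1846.38 total_interest=$46.38
After 7 (month_end (apply 1% monthly interest)): balance=$1864.84 total_interest=$64.84
After 8 (month_end (apply 1% monthly interest)): balance=$1883.48 total_interest=$83.48
After 9 (withdraw($300)): balance=$1583.48 total_interest=$83.48
After 10 (year_end (apply 10% annual interest)): balance=$1741.82 total_interest=$241.82
After 11 (withdraw($50)): balance=$1691.82 total_interest=$241.82
After 12 (year_end (apply 10% annual interest)): balance=$1861.00 total_interest=$411.00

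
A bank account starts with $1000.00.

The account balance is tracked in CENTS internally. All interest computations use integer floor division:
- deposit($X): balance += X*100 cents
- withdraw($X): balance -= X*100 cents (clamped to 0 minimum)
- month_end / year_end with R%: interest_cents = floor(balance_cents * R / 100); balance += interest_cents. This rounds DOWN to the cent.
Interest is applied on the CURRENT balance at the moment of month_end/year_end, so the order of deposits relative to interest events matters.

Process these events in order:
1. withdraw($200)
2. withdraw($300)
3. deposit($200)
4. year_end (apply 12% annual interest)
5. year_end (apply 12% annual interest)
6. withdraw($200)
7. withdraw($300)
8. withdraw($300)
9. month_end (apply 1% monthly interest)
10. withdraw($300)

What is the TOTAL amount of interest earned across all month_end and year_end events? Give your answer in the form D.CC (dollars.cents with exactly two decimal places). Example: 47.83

After 1 (withdraw($200)): balance=$800.00 total_interest=$0.00
After 2 (withdraw($300)): balance=$500.00 total_interest=$0.00
After 3 (deposit($200)): balance=$700.00 total_interest=$0.00
After 4 (year_end (apply 12% annual interest)): balance=$784.00 total_interest=$84.00
After 5 (year_end (apply 12% annual interest)): balance=$878.08 total_interest=$178.08
After 6 (withdraw($200)): balance=$678.08 total_interest=$178.08
After 7 (withdraw($300)): balance=$378.08 total_interest=$178.08
After 8 (withdraw($300)): balance=$78.08 total_interest=$178.08
After 9 (month_end (apply 1% monthly interest)): balance=$78.86 total_interest=$178.86
After 10 (withdraw($300)): balance=$0.00 total_interest=$178.86

Answer: 178.86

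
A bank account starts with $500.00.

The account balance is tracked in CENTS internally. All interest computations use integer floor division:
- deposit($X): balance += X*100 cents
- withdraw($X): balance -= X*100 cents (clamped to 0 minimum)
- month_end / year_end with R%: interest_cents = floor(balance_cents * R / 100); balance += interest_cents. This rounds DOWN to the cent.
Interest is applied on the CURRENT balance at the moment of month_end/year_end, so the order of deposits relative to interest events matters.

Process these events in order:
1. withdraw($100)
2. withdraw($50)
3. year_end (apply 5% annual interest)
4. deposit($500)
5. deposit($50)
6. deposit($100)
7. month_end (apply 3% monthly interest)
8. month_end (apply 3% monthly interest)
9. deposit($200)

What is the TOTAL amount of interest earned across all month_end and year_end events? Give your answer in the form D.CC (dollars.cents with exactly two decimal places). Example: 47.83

After 1 (withdraw($100)): balance=$400.00 total_interest=$0.00
After 2 (withdraw($50)): balance=$350.00 total_interest=$0.00
After 3 (year_end (apply 5% annual interest)): balance=$367.50 total_interest=$17.50
After 4 (deposit($500)): balance=$867.50 total_interest=$17.50
After 5 (deposit($50)): balance=$917.50 total_interest=$17.50
After 6 (deposit($100)): balance=$1017.50 total_interest=$17.50
After 7 (month_end (apply 3% monthly interest)): balance=$1048.02 total_interest=$48.02
After 8 (month_end (apply 3% monthly interest)): balance=$1079.46 total_interest=$79.46
After 9 (deposit($200)): balance=$1279.46 total_interest=$79.46

Answer: 79.46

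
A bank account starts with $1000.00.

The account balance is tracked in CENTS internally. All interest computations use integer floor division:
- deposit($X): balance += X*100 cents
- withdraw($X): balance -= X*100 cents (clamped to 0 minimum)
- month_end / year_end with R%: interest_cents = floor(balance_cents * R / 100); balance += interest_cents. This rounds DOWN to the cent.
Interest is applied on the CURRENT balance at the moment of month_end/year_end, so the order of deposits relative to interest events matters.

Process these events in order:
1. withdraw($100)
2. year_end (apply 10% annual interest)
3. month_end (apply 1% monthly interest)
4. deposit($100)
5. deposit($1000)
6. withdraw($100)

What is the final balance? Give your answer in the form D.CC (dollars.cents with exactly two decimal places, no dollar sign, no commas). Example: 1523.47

After 1 (withdraw($100)): balance=$900.00 total_interest=$0.00
After 2 (year_end (apply 10% annual interest)): balance=$990.00 total_interest=$90.00
After 3 (month_end (apply 1% monthly interest)): balance=$999.90 total_interest=$99.90
After 4 (deposit($100)): balance=$1099.90 total_interest=$99.90
After 5 (deposit($1000)): balance=$2099.90 total_interest=$99.90
After 6 (withdraw($100)): balance=$1999.90 total_interest=$99.90

Answer: 1999.90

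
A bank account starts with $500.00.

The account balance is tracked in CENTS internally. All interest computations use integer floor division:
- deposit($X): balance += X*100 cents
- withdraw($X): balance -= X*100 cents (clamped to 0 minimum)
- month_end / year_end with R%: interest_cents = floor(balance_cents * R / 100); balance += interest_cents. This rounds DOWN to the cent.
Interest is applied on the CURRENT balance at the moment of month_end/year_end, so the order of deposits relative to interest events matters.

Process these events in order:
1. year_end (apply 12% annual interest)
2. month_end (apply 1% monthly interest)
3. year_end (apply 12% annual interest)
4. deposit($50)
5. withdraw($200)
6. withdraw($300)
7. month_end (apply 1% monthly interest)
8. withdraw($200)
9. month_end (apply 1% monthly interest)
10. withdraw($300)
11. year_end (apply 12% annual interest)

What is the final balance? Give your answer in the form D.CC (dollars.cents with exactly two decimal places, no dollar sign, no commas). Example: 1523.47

Answer: 0.00

Derivation:
After 1 (year_end (apply 12% annual interest)): balance=$560.00 total_interest=$60.00
After 2 (month_end (apply 1% monthly interest)): balance=$565.60 total_interest=$65.60
After 3 (year_end (apply 12% annual interest)): balance=$633.47 total_interest=$133.47
After 4 (deposit($50)): balance=$683.47 total_interest=$133.47
After 5 (withdraw($200)): balance=$483.47 total_interest=$133.47
After 6 (withdraw($300)): balance=$183.47 total_interest=$133.47
After 7 (month_end (apply 1% monthly interest)): balance=$185.30 total_interest=$135.30
After 8 (withdraw($200)): balance=$0.00 total_interest=$135.30
After 9 (month_end (apply 1% monthly interest)): balance=$0.00 total_interest=$135.30
After 10 (withdraw($300)): balance=$0.00 total_interest=$135.30
After 11 (year_end (apply 12% annual interest)): balance=$0.00 total_interest=$135.30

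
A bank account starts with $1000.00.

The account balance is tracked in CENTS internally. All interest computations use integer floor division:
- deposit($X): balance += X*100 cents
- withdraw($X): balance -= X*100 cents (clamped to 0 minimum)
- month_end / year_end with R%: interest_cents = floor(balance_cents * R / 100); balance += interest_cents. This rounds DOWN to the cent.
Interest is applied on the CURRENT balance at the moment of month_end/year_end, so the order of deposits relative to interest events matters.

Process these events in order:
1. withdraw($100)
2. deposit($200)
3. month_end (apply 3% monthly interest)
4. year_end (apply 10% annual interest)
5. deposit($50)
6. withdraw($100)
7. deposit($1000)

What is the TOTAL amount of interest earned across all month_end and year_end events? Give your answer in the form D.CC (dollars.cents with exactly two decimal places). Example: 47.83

Answer: 146.30

Derivation:
After 1 (withdraw($100)): balance=$900.00 total_interest=$0.00
After 2 (deposit($200)): balance=$1100.00 total_interest=$0.00
After 3 (month_end (apply 3% monthly interest)): balance=$1133.00 total_interest=$33.00
After 4 (year_end (apply 10% annual interest)): balance=$1246.30 total_interest=$146.30
After 5 (deposit($50)): balance=$1296.30 total_interest=$146.30
After 6 (withdraw($100)): balance=$1196.30 total_interest=$146.30
After 7 (deposit($1000)): balance=$2196.30 total_interest=$146.30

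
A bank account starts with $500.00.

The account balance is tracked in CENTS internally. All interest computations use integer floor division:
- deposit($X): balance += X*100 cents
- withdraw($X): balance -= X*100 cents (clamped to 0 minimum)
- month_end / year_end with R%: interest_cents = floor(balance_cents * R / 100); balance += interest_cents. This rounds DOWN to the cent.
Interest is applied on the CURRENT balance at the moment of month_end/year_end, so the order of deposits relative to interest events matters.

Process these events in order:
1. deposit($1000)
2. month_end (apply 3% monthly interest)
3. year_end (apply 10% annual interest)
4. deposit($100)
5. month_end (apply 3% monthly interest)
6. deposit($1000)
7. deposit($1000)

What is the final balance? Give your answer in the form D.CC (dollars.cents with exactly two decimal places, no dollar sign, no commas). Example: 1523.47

Answer: 3853.48

Derivation:
After 1 (deposit($1000)): balance=$1500.00 total_interest=$0.00
After 2 (month_end (apply 3% monthly interest)): balance=$1545.00 total_interest=$45.00
After 3 (year_end (apply 10% annual interest)): balance=$1699.50 total_interest=$199.50
After 4 (deposit($100)): balance=$1799.50 total_interest=$199.50
After 5 (month_end (apply 3% monthly interest)): balance=$1853.48 total_interest=$253.48
After 6 (deposit($1000)): balance=$2853.48 total_interest=$253.48
After 7 (deposit($1000)): balance=$3853.48 total_interest=$253.48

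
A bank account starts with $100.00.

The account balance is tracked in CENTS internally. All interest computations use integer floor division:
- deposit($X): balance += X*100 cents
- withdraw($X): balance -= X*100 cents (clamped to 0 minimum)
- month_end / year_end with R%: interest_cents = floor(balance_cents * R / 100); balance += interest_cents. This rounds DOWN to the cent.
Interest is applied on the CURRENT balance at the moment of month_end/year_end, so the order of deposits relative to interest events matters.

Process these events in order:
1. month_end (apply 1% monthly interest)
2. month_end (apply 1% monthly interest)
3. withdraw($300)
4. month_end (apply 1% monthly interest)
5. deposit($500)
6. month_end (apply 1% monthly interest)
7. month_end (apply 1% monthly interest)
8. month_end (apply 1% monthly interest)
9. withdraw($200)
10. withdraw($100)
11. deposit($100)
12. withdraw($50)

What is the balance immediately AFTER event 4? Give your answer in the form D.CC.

Answer: 0.00

Derivation:
After 1 (month_end (apply 1% monthly interest)): balance=$101.00 total_interest=$1.00
After 2 (month_end (apply 1% monthly interest)): balance=$102.01 total_interest=$2.01
After 3 (withdraw($300)): balance=$0.00 total_interest=$2.01
After 4 (month_end (apply 1% monthly interest)): balance=$0.00 total_interest=$2.01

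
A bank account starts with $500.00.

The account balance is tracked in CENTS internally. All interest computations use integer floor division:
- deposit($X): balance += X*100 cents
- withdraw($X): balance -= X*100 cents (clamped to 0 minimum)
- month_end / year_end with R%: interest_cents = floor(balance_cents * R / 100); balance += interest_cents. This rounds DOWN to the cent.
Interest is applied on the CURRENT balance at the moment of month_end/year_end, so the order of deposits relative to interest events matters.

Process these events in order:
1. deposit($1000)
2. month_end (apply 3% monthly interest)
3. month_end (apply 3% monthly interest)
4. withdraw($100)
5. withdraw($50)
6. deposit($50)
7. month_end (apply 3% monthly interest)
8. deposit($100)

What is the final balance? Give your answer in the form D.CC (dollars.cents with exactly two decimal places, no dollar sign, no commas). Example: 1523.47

Answer: 1636.09

Derivation:
After 1 (deposit($1000)): balance=$1500.00 total_interest=$0.00
After 2 (month_end (apply 3% monthly interest)): balance=$1545.00 total_interest=$45.00
After 3 (month_end (apply 3% monthly interest)): balance=$1591.35 total_interest=$91.35
After 4 (withdraw($100)): balance=$1491.35 total_interest=$91.35
After 5 (withdraw($50)): balance=$1441.35 total_interest=$91.35
After 6 (deposit($50)): balance=$1491.35 total_interest=$91.35
After 7 (month_end (apply 3% monthly interest)): balance=$1536.09 total_interest=$136.09
After 8 (deposit($100)): balance=$1636.09 total_interest=$136.09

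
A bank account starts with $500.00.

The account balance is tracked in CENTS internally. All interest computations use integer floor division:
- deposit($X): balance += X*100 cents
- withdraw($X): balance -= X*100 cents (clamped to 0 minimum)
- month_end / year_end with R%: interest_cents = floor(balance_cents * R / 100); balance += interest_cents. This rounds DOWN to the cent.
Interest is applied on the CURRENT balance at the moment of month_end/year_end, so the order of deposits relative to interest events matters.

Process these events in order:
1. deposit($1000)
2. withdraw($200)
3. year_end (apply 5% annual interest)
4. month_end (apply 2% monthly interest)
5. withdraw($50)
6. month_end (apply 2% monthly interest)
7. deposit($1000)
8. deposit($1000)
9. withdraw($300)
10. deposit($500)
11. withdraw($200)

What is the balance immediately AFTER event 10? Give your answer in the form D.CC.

Answer: 3569.14

Derivation:
After 1 (deposit($1000)): balance=$1500.00 total_interest=$0.00
After 2 (withdraw($200)): balance=$1300.00 total_interest=$0.00
After 3 (year_end (apply 5% annual interest)): balance=$1365.00 total_interest=$65.00
After 4 (month_end (apply 2% monthly interest)): balance=$1392.30 total_interest=$92.30
After 5 (withdraw($50)): balance=$1342.30 total_interest=$92.30
After 6 (month_end (apply 2% monthly interest)): balance=$1369.14 total_interest=$119.14
After 7 (deposit($1000)): balance=$2369.14 total_interest=$119.14
After 8 (deposit($1000)): balance=$3369.14 total_interest=$119.14
After 9 (withdraw($300)): balance=$3069.14 total_interest=$119.14
After 10 (deposit($500)): balance=$3569.14 total_interest=$119.14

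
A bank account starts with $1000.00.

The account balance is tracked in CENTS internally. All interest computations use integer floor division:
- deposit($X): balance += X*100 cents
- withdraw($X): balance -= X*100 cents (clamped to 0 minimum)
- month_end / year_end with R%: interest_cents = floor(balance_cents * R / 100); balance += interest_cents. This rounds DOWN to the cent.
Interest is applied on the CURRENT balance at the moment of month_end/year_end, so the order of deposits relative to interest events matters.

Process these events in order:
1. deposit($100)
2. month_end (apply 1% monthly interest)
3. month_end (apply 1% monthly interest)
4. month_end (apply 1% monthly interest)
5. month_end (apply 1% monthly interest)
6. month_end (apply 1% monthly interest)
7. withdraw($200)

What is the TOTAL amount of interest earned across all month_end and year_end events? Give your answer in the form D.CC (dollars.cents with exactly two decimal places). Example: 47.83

After 1 (deposit($100)): balance=$1100.00 total_interest=$0.00
After 2 (month_end (apply 1% monthly interest)): balance=$1111.00 total_interest=$11.00
After 3 (month_end (apply 1% monthly interest)): balance=$1122.11 total_interest=$22.11
After 4 (month_end (apply 1% monthly interest)): balance=$1133.33 total_interest=$33.33
After 5 (month_end (apply 1% monthly interest)): balance=$1144.66 total_interest=$44.66
After 6 (month_end (apply 1% monthly interest)): balance=$1156.10 total_interest=$56.10
After 7 (withdraw($200)): balance=$956.10 total_interest=$56.10

Answer: 56.10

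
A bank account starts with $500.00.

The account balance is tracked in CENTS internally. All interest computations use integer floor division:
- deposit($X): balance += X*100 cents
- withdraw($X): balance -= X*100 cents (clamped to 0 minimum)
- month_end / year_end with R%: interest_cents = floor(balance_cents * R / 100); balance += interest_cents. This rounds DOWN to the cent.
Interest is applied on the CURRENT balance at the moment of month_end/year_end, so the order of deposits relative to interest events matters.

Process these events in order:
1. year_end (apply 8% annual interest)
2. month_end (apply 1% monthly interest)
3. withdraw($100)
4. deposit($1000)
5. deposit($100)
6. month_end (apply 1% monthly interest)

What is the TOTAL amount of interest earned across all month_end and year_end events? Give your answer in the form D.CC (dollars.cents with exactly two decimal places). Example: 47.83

After 1 (year_end (apply 8% annual interest)): balance=$540.00 total_interest=$40.00
After 2 (month_end (apply 1% monthly interest)): balance=$545.40 total_interest=$45.40
After 3 (withdraw($100)): balance=$445.40 total_interest=$45.40
After 4 (deposit($1000)): balance=$1445.40 total_interest=$45.40
After 5 (deposit($100)): balance=$1545.40 total_interest=$45.40
After 6 (month_end (apply 1% monthly interest)): balance=$1560.85 total_interest=$60.85

Answer: 60.85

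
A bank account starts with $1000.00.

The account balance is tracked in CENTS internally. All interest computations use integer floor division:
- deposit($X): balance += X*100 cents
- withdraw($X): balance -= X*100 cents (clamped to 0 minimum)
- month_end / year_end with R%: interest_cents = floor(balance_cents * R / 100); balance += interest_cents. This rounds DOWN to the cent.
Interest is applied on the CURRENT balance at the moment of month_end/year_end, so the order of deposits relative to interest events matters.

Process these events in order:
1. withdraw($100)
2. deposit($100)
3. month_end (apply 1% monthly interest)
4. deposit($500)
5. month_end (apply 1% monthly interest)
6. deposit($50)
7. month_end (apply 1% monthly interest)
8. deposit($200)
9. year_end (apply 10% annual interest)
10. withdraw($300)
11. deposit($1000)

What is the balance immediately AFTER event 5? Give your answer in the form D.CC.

After 1 (withdraw($100)): balance=$900.00 total_interest=$0.00
After 2 (deposit($100)): balance=$1000.00 total_interest=$0.00
After 3 (month_end (apply 1% monthly interest)): balance=$1010.00 total_interest=$10.00
After 4 (deposit($500)): balance=$1510.00 total_interest=$10.00
After 5 (month_end (apply 1% monthly interest)): balance=$1525.10 total_interest=$25.10

Answer: 1525.10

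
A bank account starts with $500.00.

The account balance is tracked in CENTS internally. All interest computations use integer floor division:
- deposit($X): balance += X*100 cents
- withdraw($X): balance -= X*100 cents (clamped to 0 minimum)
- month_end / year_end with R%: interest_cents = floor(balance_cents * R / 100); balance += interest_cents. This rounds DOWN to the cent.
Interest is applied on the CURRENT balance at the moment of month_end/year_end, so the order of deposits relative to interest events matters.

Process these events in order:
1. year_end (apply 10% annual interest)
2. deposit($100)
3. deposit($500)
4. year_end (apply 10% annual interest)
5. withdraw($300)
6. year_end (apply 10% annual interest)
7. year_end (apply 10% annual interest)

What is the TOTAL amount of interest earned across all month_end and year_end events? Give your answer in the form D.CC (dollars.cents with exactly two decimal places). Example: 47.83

Answer: 367.65

Derivation:
After 1 (year_end (apply 10% annual interest)): balance=$550.00 total_interest=$50.00
After 2 (deposit($100)): balance=$650.00 total_interest=$50.00
After 3 (deposit($500)): balance=$1150.00 total_interest=$50.00
After 4 (year_end (apply 10% annual interest)): balance=$1265.00 total_interest=$165.00
After 5 (withdraw($300)): balance=$965.00 total_interest=$165.00
After 6 (year_end (apply 10% annual interest)): balance=$1061.50 total_interest=$261.50
After 7 (year_end (apply 10% annual interest)): balance=$1167.65 total_interest=$367.65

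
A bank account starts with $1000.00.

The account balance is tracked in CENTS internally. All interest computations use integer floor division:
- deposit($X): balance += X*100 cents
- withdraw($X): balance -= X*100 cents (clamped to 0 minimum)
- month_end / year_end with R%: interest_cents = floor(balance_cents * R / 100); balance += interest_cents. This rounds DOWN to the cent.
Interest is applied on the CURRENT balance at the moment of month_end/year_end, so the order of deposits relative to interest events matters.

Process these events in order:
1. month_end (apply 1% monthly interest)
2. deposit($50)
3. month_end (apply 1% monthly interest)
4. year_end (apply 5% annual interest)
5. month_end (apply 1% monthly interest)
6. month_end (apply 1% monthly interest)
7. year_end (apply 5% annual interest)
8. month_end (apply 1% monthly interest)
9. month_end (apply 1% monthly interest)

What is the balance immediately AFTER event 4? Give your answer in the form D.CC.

Answer: 1124.13

Derivation:
After 1 (month_end (apply 1% monthly interest)): balance=$1010.00 total_interest=$10.00
After 2 (deposit($50)): balance=$1060.00 total_interest=$10.00
After 3 (month_end (apply 1% monthly interest)): balance=$1070.60 total_interest=$20.60
After 4 (year_end (apply 5% annual interest)): balance=$1124.13 total_interest=$74.13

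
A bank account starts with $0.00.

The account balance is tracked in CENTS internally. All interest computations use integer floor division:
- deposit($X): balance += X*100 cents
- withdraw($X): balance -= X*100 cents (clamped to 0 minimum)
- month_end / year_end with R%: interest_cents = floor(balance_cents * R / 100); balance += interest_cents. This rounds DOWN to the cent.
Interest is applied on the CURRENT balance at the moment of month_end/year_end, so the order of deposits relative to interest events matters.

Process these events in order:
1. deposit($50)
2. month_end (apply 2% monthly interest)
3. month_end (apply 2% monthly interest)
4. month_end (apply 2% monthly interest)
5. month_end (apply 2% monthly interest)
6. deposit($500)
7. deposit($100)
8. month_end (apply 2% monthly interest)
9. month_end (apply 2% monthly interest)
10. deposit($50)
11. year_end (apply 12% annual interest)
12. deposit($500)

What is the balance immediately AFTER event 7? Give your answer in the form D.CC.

Answer: 654.12

Derivation:
After 1 (deposit($50)): balance=$50.00 total_interest=$0.00
After 2 (month_end (apply 2% monthly interest)): balance=$51.00 total_interest=$1.00
After 3 (month_end (apply 2% monthly interest)): balance=$52.02 total_interest=$2.02
After 4 (month_end (apply 2% monthly interest)): balance=$53.06 total_interest=$3.06
After 5 (month_end (apply 2% monthly interest)): balance=$54.12 total_interest=$4.12
After 6 (deposit($500)): balance=$554.12 total_interest=$4.12
After 7 (deposit($100)): balance=$654.12 total_interest=$4.12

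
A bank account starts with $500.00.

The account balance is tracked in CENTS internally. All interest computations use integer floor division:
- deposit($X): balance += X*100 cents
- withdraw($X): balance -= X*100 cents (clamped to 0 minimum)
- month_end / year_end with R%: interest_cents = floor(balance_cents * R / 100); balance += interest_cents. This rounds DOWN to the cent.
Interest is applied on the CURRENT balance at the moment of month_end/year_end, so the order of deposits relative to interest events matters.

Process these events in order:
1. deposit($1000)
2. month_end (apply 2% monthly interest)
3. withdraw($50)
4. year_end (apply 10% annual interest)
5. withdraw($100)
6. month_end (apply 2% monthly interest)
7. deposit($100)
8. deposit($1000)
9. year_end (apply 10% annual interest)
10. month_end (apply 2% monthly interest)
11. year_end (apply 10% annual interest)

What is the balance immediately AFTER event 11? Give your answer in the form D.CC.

Answer: 3281.17

Derivation:
After 1 (deposit($1000)): balance=$1500.00 total_interest=$0.00
After 2 (month_end (apply 2% monthly interest)): balance=$1530.00 total_interest=$30.00
After 3 (withdraw($50)): balance=$1480.00 total_interest=$30.00
After 4 (year_end (apply 10% annual interest)): balance=$1628.00 total_interest=$178.00
After 5 (withdraw($100)): balance=$1528.00 total_interest=$178.00
After 6 (month_end (apply 2% monthly interest)): balance=$1558.56 total_interest=$208.56
After 7 (deposit($100)): balance=$1658.56 total_interest=$208.56
After 8 (deposit($1000)): balance=$2658.56 total_interest=$208.56
After 9 (year_end (apply 10% annual interest)): balance=$2924.41 total_interest=$474.41
After 10 (month_end (apply 2% monthly interest)): balance=$2982.89 total_interest=$532.89
After 11 (year_end (apply 10% annual interest)): balance=$3281.17 total_interest=$831.17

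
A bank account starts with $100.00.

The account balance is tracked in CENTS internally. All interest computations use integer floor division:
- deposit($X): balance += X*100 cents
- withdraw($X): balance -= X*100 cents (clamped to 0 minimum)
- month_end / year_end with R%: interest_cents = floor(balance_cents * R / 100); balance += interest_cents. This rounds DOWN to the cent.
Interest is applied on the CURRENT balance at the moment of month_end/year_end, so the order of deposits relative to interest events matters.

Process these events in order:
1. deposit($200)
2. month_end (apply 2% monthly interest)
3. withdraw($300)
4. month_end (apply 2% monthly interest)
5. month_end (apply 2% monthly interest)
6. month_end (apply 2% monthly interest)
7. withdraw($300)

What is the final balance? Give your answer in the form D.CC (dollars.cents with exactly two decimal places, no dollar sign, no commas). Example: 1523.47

After 1 (deposit($200)): balance=$300.00 total_interest=$0.00
After 2 (month_end (apply 2% monthly interest)): balance=$306.00 total_interest=$6.00
After 3 (withdraw($300)): balance=$6.00 total_interest=$6.00
After 4 (month_end (apply 2% monthly interest)): balance=$6.12 total_interest=$6.12
After 5 (month_end (apply 2% monthly interest)): balance=$6.24 total_interest=$6.24
After 6 (month_end (apply 2% monthly interest)): balance=$6.36 total_interest=$6.36
After 7 (withdraw($300)): balance=$0.00 total_interest=$6.36

Answer: 0.00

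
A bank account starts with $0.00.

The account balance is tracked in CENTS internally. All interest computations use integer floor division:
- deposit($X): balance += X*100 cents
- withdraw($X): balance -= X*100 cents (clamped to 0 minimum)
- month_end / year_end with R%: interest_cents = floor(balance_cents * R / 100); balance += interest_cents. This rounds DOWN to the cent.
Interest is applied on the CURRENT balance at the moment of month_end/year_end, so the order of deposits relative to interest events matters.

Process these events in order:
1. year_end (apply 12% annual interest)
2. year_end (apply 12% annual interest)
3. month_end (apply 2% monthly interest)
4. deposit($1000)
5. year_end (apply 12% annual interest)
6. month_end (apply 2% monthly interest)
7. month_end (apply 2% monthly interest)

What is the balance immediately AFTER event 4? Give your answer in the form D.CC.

Answer: 1000.00

Derivation:
After 1 (year_end (apply 12% annual interest)): balance=$0.00 total_interest=$0.00
After 2 (year_end (apply 12% annual interest)): balance=$0.00 total_interest=$0.00
After 3 (month_end (apply 2% monthly interest)): balance=$0.00 total_interest=$0.00
After 4 (deposit($1000)): balance=$1000.00 total_interest=$0.00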